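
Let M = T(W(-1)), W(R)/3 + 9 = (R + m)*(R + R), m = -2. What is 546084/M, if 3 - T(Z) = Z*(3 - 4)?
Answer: -91014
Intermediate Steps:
W(R) = -27 + 6*R*(-2 + R) (W(R) = -27 + 3*((R - 2)*(R + R)) = -27 + 3*((-2 + R)*(2*R)) = -27 + 3*(2*R*(-2 + R)) = -27 + 6*R*(-2 + R))
T(Z) = 3 + Z (T(Z) = 3 - Z*(3 - 4) = 3 - Z*(-1) = 3 - (-1)*Z = 3 + Z)
M = -6 (M = 3 + (-27 - 12*(-1) + 6*(-1)**2) = 3 + (-27 + 12 + 6*1) = 3 + (-27 + 12 + 6) = 3 - 9 = -6)
546084/M = 546084/(-6) = 546084*(-1/6) = -91014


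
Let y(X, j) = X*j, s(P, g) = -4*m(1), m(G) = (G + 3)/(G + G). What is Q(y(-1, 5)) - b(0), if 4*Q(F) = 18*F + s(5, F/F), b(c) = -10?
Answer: -29/2 ≈ -14.500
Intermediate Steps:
m(G) = (3 + G)/(2*G) (m(G) = (3 + G)/((2*G)) = (3 + G)*(1/(2*G)) = (3 + G)/(2*G))
s(P, g) = -8 (s(P, g) = -2*(3 + 1)/1 = -2*4 = -4*2 = -8)
Q(F) = -2 + 9*F/2 (Q(F) = (18*F - 8)/4 = (-8 + 18*F)/4 = -2 + 9*F/2)
Q(y(-1, 5)) - b(0) = (-2 + 9*(-1*5)/2) - 1*(-10) = (-2 + (9/2)*(-5)) + 10 = (-2 - 45/2) + 10 = -49/2 + 10 = -29/2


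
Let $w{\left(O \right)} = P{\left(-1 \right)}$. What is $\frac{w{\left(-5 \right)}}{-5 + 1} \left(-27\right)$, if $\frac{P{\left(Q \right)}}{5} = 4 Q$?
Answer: $-135$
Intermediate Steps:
$P{\left(Q \right)} = 20 Q$ ($P{\left(Q \right)} = 5 \cdot 4 Q = 20 Q$)
$w{\left(O \right)} = -20$ ($w{\left(O \right)} = 20 \left(-1\right) = -20$)
$\frac{w{\left(-5 \right)}}{-5 + 1} \left(-27\right) = \frac{1}{-5 + 1} \left(-20\right) \left(-27\right) = \frac{1}{-4} \left(-20\right) \left(-27\right) = \left(- \frac{1}{4}\right) \left(-20\right) \left(-27\right) = 5 \left(-27\right) = -135$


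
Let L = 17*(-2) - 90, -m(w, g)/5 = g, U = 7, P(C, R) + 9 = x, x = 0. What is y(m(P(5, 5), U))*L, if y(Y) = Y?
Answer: 4340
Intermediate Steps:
P(C, R) = -9 (P(C, R) = -9 + 0 = -9)
m(w, g) = -5*g
L = -124 (L = -34 - 90 = -124)
y(m(P(5, 5), U))*L = -5*7*(-124) = -35*(-124) = 4340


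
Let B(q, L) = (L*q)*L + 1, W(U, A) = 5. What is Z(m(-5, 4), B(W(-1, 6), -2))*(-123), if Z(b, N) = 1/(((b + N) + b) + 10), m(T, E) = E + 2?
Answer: -123/43 ≈ -2.8605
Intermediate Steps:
m(T, E) = 2 + E
B(q, L) = 1 + q*L² (B(q, L) = q*L² + 1 = 1 + q*L²)
Z(b, N) = 1/(10 + N + 2*b) (Z(b, N) = 1/(((N + b) + b) + 10) = 1/((N + 2*b) + 10) = 1/(10 + N + 2*b))
Z(m(-5, 4), B(W(-1, 6), -2))*(-123) = -123/(10 + (1 + 5*(-2)²) + 2*(2 + 4)) = -123/(10 + (1 + 5*4) + 2*6) = -123/(10 + (1 + 20) + 12) = -123/(10 + 21 + 12) = -123/43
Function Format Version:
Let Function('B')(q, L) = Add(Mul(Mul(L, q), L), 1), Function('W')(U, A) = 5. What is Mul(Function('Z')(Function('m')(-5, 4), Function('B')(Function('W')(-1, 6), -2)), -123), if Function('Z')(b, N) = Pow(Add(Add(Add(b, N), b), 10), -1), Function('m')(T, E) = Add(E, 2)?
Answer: Rational(-123, 43) ≈ -2.8605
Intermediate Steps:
Function('m')(T, E) = Add(2, E)
Function('B')(q, L) = Add(1, Mul(q, Pow(L, 2))) (Function('B')(q, L) = Add(Mul(q, Pow(L, 2)), 1) = Add(1, Mul(q, Pow(L, 2))))
Function('Z')(b, N) = Pow(Add(10, N, Mul(2, b)), -1) (Function('Z')(b, N) = Pow(Add(Add(Add(N, b), b), 10), -1) = Pow(Add(Add(N, Mul(2, b)), 10), -1) = Pow(Add(10, N, Mul(2, b)), -1))
Mul(Function('Z')(Function('m')(-5, 4), Function('B')(Function('W')(-1, 6), -2)), -123) = Mul(Pow(Add(10, Add(1, Mul(5, Pow(-2, 2))), Mul(2, Add(2, 4))), -1), -123) = Mul(Pow(Add(10, Add(1, Mul(5, 4)), Mul(2, 6)), -1), -123) = Mul(Pow(Add(10, Add(1, 20), 12), -1), -123) = Mul(Pow(Add(10, 21, 12), -1), -123) = Mul(Pow(43, -1), -123) = Mul(Rational(1, 43), -123) = Rational(-123, 43)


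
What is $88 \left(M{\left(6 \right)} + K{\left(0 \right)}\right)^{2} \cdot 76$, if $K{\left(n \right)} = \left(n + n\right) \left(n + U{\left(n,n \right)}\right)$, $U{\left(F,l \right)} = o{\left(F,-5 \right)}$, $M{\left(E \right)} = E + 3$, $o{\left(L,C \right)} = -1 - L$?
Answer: $541728$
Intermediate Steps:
$M{\left(E \right)} = 3 + E$
$U{\left(F,l \right)} = -1 - F$
$K{\left(n \right)} = - 2 n$ ($K{\left(n \right)} = \left(n + n\right) \left(n - \left(1 + n\right)\right) = 2 n \left(-1\right) = - 2 n$)
$88 \left(M{\left(6 \right)} + K{\left(0 \right)}\right)^{2} \cdot 76 = 88 \left(\left(3 + 6\right) - 0\right)^{2} \cdot 76 = 88 \left(9 + 0\right)^{2} \cdot 76 = 88 \cdot 9^{2} \cdot 76 = 88 \cdot 81 \cdot 76 = 7128 \cdot 76 = 541728$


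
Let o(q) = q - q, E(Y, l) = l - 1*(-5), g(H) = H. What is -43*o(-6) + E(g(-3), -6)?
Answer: -1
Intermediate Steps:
E(Y, l) = 5 + l (E(Y, l) = l + 5 = 5 + l)
o(q) = 0
-43*o(-6) + E(g(-3), -6) = -43*0 + (5 - 6) = 0 - 1 = -1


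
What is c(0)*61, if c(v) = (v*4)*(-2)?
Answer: 0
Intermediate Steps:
c(v) = -8*v (c(v) = (4*v)*(-2) = -8*v)
c(0)*61 = -8*0*61 = 0*61 = 0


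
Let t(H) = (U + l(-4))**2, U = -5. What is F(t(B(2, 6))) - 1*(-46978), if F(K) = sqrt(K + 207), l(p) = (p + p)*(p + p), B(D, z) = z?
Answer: 46978 + 2*sqrt(922) ≈ 47039.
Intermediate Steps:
l(p) = 4*p**2 (l(p) = (2*p)*(2*p) = 4*p**2)
t(H) = 3481 (t(H) = (-5 + 4*(-4)**2)**2 = (-5 + 4*16)**2 = (-5 + 64)**2 = 59**2 = 3481)
F(K) = sqrt(207 + K)
F(t(B(2, 6))) - 1*(-46978) = sqrt(207 + 3481) - 1*(-46978) = sqrt(3688) + 46978 = 2*sqrt(922) + 46978 = 46978 + 2*sqrt(922)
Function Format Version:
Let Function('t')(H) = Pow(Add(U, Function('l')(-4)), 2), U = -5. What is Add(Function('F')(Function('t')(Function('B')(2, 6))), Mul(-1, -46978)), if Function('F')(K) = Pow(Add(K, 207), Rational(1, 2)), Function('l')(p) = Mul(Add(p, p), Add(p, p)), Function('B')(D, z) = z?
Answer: Add(46978, Mul(2, Pow(922, Rational(1, 2)))) ≈ 47039.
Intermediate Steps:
Function('l')(p) = Mul(4, Pow(p, 2)) (Function('l')(p) = Mul(Mul(2, p), Mul(2, p)) = Mul(4, Pow(p, 2)))
Function('t')(H) = 3481 (Function('t')(H) = Pow(Add(-5, Mul(4, Pow(-4, 2))), 2) = Pow(Add(-5, Mul(4, 16)), 2) = Pow(Add(-5, 64), 2) = Pow(59, 2) = 3481)
Function('F')(K) = Pow(Add(207, K), Rational(1, 2))
Add(Function('F')(Function('t')(Function('B')(2, 6))), Mul(-1, -46978)) = Add(Pow(Add(207, 3481), Rational(1, 2)), Mul(-1, -46978)) = Add(Pow(3688, Rational(1, 2)), 46978) = Add(Mul(2, Pow(922, Rational(1, 2))), 46978) = Add(46978, Mul(2, Pow(922, Rational(1, 2))))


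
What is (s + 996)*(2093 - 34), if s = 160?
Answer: 2380204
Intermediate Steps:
(s + 996)*(2093 - 34) = (160 + 996)*(2093 - 34) = 1156*2059 = 2380204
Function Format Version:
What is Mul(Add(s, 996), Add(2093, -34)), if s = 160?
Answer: 2380204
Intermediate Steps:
Mul(Add(s, 996), Add(2093, -34)) = Mul(Add(160, 996), Add(2093, -34)) = Mul(1156, 2059) = 2380204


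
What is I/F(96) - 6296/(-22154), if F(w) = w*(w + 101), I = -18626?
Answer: -73392613/104744112 ≈ -0.70068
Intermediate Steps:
F(w) = w*(101 + w)
I/F(96) - 6296/(-22154) = -18626*1/(96*(101 + 96)) - 6296/(-22154) = -18626/(96*197) - 6296*(-1/22154) = -18626/18912 + 3148/11077 = -18626*1/18912 + 3148/11077 = -9313/9456 + 3148/11077 = -73392613/104744112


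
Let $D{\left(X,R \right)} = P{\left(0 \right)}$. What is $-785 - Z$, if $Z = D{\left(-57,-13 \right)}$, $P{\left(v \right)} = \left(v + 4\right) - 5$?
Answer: $-784$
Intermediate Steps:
$P{\left(v \right)} = -1 + v$ ($P{\left(v \right)} = \left(4 + v\right) - 5 = -1 + v$)
$D{\left(X,R \right)} = -1$ ($D{\left(X,R \right)} = -1 + 0 = -1$)
$Z = -1$
$-785 - Z = -785 - -1 = -785 + 1 = -784$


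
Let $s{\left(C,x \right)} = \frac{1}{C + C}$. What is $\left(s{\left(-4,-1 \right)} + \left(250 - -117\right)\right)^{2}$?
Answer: $\frac{8614225}{64} \approx 1.346 \cdot 10^{5}$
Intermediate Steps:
$s{\left(C,x \right)} = \frac{1}{2 C}$
$\left(s{\left(-4,-1 \right)} + \left(250 - -117\right)\right)^{2} = \left(\frac{1}{2 \left(-4\right)} + \left(250 - -117\right)\right)^{2} = \left(\frac{1}{2} \left(- \frac{1}{4}\right) + \left(250 + 117\right)\right)^{2} = \left(- \frac{1}{8} + 367\right)^{2} = \left(\frac{2935}{8}\right)^{2} = \frac{8614225}{64}$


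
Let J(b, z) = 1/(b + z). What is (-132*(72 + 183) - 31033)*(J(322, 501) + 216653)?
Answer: -11535112536060/823 ≈ -1.4016e+10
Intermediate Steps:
(-132*(72 + 183) - 31033)*(J(322, 501) + 216653) = (-132*(72 + 183) - 31033)*(1/(322 + 501) + 216653) = (-132*255 - 31033)*(1/823 + 216653) = (-33660 - 31033)*(1/823 + 216653) = -64693*178305420/823 = -11535112536060/823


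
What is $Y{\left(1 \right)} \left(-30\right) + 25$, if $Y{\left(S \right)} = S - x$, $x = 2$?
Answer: $55$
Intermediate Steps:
$Y{\left(S \right)} = -2 + S$ ($Y{\left(S \right)} = S - 2 = -2 + S$)
$Y{\left(1 \right)} \left(-30\right) + 25 = \left(-2 + 1\right) \left(-30\right) + 25 = \left(-1\right) \left(-30\right) + 25 = 30 + 25 = 55$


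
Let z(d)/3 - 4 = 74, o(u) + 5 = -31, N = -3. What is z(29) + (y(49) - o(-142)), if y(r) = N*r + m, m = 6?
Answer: 129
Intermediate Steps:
o(u) = -36 (o(u) = -5 - 31 = -36)
z(d) = 234 (z(d) = 12 + 3*74 = 12 + 222 = 234)
y(r) = 6 - 3*r (y(r) = -3*r + 6 = 6 - 3*r)
z(29) + (y(49) - o(-142)) = 234 + ((6 - 3*49) - 1*(-36)) = 234 + ((6 - 147) + 36) = 234 + (-141 + 36) = 234 - 105 = 129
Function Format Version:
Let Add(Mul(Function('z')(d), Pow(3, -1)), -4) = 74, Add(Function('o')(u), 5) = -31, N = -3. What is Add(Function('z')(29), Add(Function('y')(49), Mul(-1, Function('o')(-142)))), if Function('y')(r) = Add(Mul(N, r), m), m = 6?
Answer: 129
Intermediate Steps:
Function('o')(u) = -36 (Function('o')(u) = Add(-5, -31) = -36)
Function('z')(d) = 234 (Function('z')(d) = Add(12, Mul(3, 74)) = Add(12, 222) = 234)
Function('y')(r) = Add(6, Mul(-3, r)) (Function('y')(r) = Add(Mul(-3, r), 6) = Add(6, Mul(-3, r)))
Add(Function('z')(29), Add(Function('y')(49), Mul(-1, Function('o')(-142)))) = Add(234, Add(Add(6, Mul(-3, 49)), Mul(-1, -36))) = Add(234, Add(Add(6, -147), 36)) = Add(234, Add(-141, 36)) = Add(234, -105) = 129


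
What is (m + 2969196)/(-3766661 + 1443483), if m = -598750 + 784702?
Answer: -1577574/1161589 ≈ -1.3581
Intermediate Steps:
m = 185952
(m + 2969196)/(-3766661 + 1443483) = (185952 + 2969196)/(-3766661 + 1443483) = 3155148/(-2323178) = 3155148*(-1/2323178) = -1577574/1161589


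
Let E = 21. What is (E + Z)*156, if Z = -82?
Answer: -9516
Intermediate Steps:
(E + Z)*156 = (21 - 82)*156 = -61*156 = -9516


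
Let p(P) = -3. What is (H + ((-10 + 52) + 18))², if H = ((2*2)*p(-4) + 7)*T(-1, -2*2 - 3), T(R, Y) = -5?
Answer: 7225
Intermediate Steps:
H = 25 (H = ((2*2)*(-3) + 7)*(-5) = (4*(-3) + 7)*(-5) = (-12 + 7)*(-5) = -5*(-5) = 25)
(H + ((-10 + 52) + 18))² = (25 + ((-10 + 52) + 18))² = (25 + (42 + 18))² = (25 + 60)² = 85² = 7225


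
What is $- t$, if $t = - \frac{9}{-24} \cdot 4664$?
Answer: $-1749$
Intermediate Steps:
$t = 1749$ ($t = \left(-9\right) \left(- \frac{1}{24}\right) 4664 = \frac{3}{8} \cdot 4664 = 1749$)
$- t = \left(-1\right) 1749 = -1749$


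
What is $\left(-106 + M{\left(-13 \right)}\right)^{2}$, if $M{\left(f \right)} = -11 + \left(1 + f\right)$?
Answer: $16641$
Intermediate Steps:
$M{\left(f \right)} = -10 + f$
$\left(-106 + M{\left(-13 \right)}\right)^{2} = \left(-106 - 23\right)^{2} = \left(-129\right)^{2} = 16641$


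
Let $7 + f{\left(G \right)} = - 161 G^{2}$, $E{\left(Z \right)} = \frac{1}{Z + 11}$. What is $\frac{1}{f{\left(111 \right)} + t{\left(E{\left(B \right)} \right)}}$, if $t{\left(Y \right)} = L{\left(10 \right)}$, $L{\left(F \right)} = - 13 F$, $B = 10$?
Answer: $- \frac{1}{1983818} \approx -5.0408 \cdot 10^{-7}$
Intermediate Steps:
$E{\left(Z \right)} = \frac{1}{11 + Z}$
$t{\left(Y \right)} = -130$ ($t{\left(Y \right)} = \left(-13\right) 10 = -130$)
$f{\left(G \right)} = -7 - 161 G^{2}$
$\frac{1}{f{\left(111 \right)} + t{\left(E{\left(B \right)} \right)}} = \frac{1}{\left(-7 - 161 \cdot 111^{2}\right) - 130} = \frac{1}{\left(-7 - 1983681\right) - 130} = \frac{1}{-1983688 - 130} = \frac{1}{-1983818} = - \frac{1}{1983818}$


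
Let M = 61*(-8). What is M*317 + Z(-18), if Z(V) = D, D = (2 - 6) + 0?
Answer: -154700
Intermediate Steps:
D = -4 (D = -4 + 0 = -4)
Z(V) = -4
M = -488
M*317 + Z(-18) = -488*317 - 4 = -154696 - 4 = -154700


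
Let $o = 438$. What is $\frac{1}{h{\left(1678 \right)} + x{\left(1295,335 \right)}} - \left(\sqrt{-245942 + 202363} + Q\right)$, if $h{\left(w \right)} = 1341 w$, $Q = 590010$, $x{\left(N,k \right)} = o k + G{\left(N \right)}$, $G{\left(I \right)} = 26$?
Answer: $- \frac{1414226829539}{2396954} - i \sqrt{43579} \approx -5.9001 \cdot 10^{5} - 208.76 i$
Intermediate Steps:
$x{\left(N,k \right)} = 26 + 438 k$ ($x{\left(N,k \right)} = 438 k + 26 = 26 + 438 k$)
$\frac{1}{h{\left(1678 \right)} + x{\left(1295,335 \right)}} - \left(\sqrt{-245942 + 202363} + Q\right) = \frac{1}{1341 \cdot 1678 + \left(26 + 438 \cdot 335\right)} - \left(\sqrt{-245942 + 202363} + 590010\right) = \frac{1}{2250198 + \left(26 + 146730\right)} - \left(\sqrt{-43579} + 590010\right) = \frac{1}{2250198 + 146756} - \left(i \sqrt{43579} + 590010\right) = \frac{1}{2396954} - \left(590010 + i \sqrt{43579}\right) = - \frac{1414226829539}{2396954} - i \sqrt{43579}$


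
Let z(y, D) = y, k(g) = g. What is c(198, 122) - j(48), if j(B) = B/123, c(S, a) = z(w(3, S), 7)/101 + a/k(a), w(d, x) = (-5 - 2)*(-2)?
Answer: 3099/4141 ≈ 0.74837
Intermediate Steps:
w(d, x) = 14 (w(d, x) = -7*(-2) = 14)
c(S, a) = 115/101 (c(S, a) = 14/101 + a/a = 14*(1/101) + 1 = 14/101 + 1 = 115/101)
j(B) = B/123 (j(B) = B*(1/123) = B/123)
c(198, 122) - j(48) = 115/101 - 48/123 = 115/101 - 1*16/41 = 115/101 - 16/41 = 3099/4141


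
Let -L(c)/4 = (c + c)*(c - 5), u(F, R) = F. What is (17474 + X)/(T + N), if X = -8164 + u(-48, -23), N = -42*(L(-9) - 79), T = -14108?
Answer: 4631/15773 ≈ 0.29360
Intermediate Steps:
L(c) = -8*c*(-5 + c) (L(c) = -4*(c + c)*(c - 5) = -4*2*c*(-5 + c) = -8*c*(-5 + c))
N = 45654 (N = -42*(8*(-9)*(5 - 1*(-9)) - 79) = -42*(8*(-9)*(5 + 9) - 79) = -42*(8*(-9)*14 - 79) = -42*(-1008 - 79) = -42*(-1087) = 45654)
X = -8212 (X = -8164 - 48 = -8212)
(17474 + X)/(T + N) = (17474 - 8212)/(-14108 + 45654) = 9262/31546 = 9262*(1/31546) = 4631/15773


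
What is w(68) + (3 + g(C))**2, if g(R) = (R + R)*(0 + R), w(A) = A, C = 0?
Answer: 77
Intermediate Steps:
g(R) = 2*R**2 (g(R) = (2*R)*R = 2*R**2)
w(68) + (3 + g(C))**2 = 68 + (3 + 2*0**2)**2 = 68 + (3 + 2*0)**2 = 68 + (3 + 0)**2 = 68 + 3**2 = 68 + 9 = 77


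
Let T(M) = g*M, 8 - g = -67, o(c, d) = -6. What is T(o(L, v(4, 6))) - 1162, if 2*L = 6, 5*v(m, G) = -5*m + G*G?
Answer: -1612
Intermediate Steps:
v(m, G) = -m + G**2/5 (v(m, G) = (-5*m + G*G)/5 = (-5*m + G**2)/5 = (G**2 - 5*m)/5 = -m + G**2/5)
L = 3 (L = (1/2)*6 = 3)
g = 75 (g = 8 - 1*(-67) = 8 + 67 = 75)
T(M) = 75*M
T(o(L, v(4, 6))) - 1162 = 75*(-6) - 1162 = -450 - 1162 = -1612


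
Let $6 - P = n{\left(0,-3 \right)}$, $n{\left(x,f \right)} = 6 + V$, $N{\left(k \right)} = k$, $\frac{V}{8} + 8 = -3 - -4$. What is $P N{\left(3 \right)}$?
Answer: $168$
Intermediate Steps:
$V = -56$ ($V = -64 + 8 \left(-3 - -4\right) = -64 + 8 \left(-3 + 4\right) = -64 + 8 \cdot 1 = -64 + 8 = -56$)
$n{\left(x,f \right)} = -50$ ($n{\left(x,f \right)} = 6 - 56 = -50$)
$P = 56$ ($P = 6 - -50 = 6 + 50 = 56$)
$P N{\left(3 \right)} = 56 \cdot 3 = 168$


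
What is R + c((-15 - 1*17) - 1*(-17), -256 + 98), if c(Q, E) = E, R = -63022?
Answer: -63180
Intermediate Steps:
R + c((-15 - 1*17) - 1*(-17), -256 + 98) = -63022 + (-256 + 98) = -63022 - 158 = -63180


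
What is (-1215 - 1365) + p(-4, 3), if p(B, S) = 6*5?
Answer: -2550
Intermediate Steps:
p(B, S) = 30
(-1215 - 1365) + p(-4, 3) = (-1215 - 1365) + 30 = -2580 + 30 = -2550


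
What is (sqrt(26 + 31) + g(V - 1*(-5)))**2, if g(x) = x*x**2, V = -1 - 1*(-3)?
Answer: (343 + sqrt(57))**2 ≈ 1.2289e+5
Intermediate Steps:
V = 2 (V = -1 + 3 = 2)
g(x) = x**3
(sqrt(26 + 31) + g(V - 1*(-5)))**2 = (sqrt(26 + 31) + (2 - 1*(-5))**3)**2 = (sqrt(57) + (2 + 5)**3)**2 = (sqrt(57) + 7**3)**2 = (sqrt(57) + 343)**2 = (343 + sqrt(57))**2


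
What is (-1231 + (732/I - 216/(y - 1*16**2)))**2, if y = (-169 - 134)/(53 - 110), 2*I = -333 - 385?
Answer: 4439116129737894049/2923816146889 ≈ 1.5183e+6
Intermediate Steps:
I = -359 (I = (-333 - 385)/2 = (1/2)*(-718) = -359)
y = 101/19 (y = -303/(-57) = -303*(-1/57) = 101/19 ≈ 5.3158)
(-1231 + (732/I - 216/(y - 1*16**2)))**2 = (-1231 + (732/(-359) - 216/(101/19 - 1*16**2)))**2 = (-1231 + (732*(-1/359) - 216/(101/19 - 1*256)))**2 = (-1231 + (-732/359 - 216/(101/19 - 256)))**2 = (-1231 + (-732/359 - 216/(-4763/19)))**2 = (-1231 + (-732/359 - 216*(-19/4763)))**2 = (-1231 + (-732/359 + 4104/4763))**2 = (-1231 - 2013180/1709917)**2 = (-2106921007/1709917)**2 = 4439116129737894049/2923816146889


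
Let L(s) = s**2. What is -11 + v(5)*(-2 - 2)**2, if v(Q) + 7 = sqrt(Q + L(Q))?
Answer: -123 + 16*sqrt(30) ≈ -35.364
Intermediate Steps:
v(Q) = -7 + sqrt(Q + Q**2)
-11 + v(5)*(-2 - 2)**2 = -11 + (-7 + sqrt(5*(1 + 5)))*(-2 - 2)**2 = -11 + (-7 + sqrt(5*6))*(-4)**2 = -11 + (-7 + sqrt(30))*16 = -11 + (-112 + 16*sqrt(30)) = -123 + 16*sqrt(30)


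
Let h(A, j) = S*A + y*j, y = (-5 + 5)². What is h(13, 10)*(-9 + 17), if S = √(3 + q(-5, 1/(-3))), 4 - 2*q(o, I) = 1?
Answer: 156*√2 ≈ 220.62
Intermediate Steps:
q(o, I) = 3/2 (q(o, I) = 2 - ½*1 = 2 - ½ = 3/2)
y = 0 (y = 0² = 0)
S = 3*√2/2 (S = √(3 + 3/2) = √(9/2) = 3*√2/2 ≈ 2.1213)
h(A, j) = 3*A*√2/2 (h(A, j) = (3*√2/2)*A + 0*j = 3*A*√2/2 + 0 = 3*A*√2/2)
h(13, 10)*(-9 + 17) = ((3/2)*13*√2)*(-9 + 17) = (39*√2/2)*8 = 156*√2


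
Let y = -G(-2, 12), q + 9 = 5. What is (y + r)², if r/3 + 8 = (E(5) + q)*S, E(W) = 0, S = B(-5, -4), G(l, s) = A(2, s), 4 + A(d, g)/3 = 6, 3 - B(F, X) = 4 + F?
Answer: 6084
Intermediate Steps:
q = -4 (q = -9 + 5 = -4)
B(F, X) = -1 - F (B(F, X) = 3 - (4 + F) = 3 + (-4 - F) = -1 - F)
A(d, g) = 6 (A(d, g) = -12 + 3*6 = -12 + 18 = 6)
G(l, s) = 6
S = 4 (S = -1 - 1*(-5) = -1 + 5 = 4)
y = -6 (y = -1*6 = -6)
r = -72 (r = -24 + 3*((0 - 4)*4) = -24 + 3*(-4*4) = -24 + 3*(-16) = -24 - 48 = -72)
(y + r)² = (-6 - 72)² = (-78)² = 6084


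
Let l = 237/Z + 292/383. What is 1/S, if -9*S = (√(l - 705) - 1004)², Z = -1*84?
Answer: -258759396/(5383448 - I*√20328685181)² ≈ -8.9097e-6 - 4.7227e-7*I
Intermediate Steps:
Z = -84
l = -22081/10724 (l = 237/(-84) + 292/383 = 237*(-1/84) + 292*(1/383) = -79/28 + 292/383 = -22081/10724 ≈ -2.0590)
S = -(-1004 + I*√20328685181/5362)²/9 (S = -(√(-22081/10724 - 705) - 1004)²/9 = -(√(-7582501/10724) - 1004)²/9 = -(I*√20328685181/5362 - 1004)²/9 = -(-1004 + I*√20328685181/5362)²/9 ≈ -1.1192e+5 + 5932.7*I)
1/S = 1/(-10802381083/96516 + 1004*I*√20328685181/24129)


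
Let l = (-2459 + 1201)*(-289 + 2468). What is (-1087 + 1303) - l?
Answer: 2741398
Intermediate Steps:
l = -2741182 (l = -1258*2179 = -2741182)
(-1087 + 1303) - l = (-1087 + 1303) - 1*(-2741182) = 216 + 2741182 = 2741398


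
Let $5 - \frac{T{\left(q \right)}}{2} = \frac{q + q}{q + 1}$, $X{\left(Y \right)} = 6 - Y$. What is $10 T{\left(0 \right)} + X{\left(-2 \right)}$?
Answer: $108$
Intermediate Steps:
$T{\left(q \right)} = 10 - \frac{4 q}{1 + q}$ ($T{\left(q \right)} = 10 - 2 \frac{q + q}{q + 1} = 10 - 2 \frac{2 q}{1 + q} = 10 - \frac{4 q}{1 + q}$)
$10 T{\left(0 \right)} + X{\left(-2 \right)} = 10 \frac{2 \left(5 + 3 \cdot 0\right)}{1 + 0} + \left(6 - -2\right) = 10 \frac{2 \left(5 + 0\right)}{1} + \left(6 + 2\right) = 10 \cdot 2 \cdot 1 \cdot 5 + 8 = 10 \cdot 10 + 8 = 100 + 8 = 108$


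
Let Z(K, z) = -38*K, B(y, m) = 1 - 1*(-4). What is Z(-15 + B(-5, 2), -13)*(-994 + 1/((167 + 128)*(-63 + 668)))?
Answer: -13482715324/35695 ≈ -3.7772e+5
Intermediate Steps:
B(y, m) = 5 (B(y, m) = 1 + 4 = 5)
Z(-15 + B(-5, 2), -13)*(-994 + 1/((167 + 128)*(-63 + 668))) = (-38*(-15 + 5))*(-994 + 1/((167 + 128)*(-63 + 668))) = (-38*(-10))*(-994 + 1/(295*605)) = 380*(-994 + 1/178475) = 380*(-177404149/178475) = -13482715324/35695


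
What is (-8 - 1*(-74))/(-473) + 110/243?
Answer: 3272/10449 ≈ 0.31314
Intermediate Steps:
(-8 - 1*(-74))/(-473) + 110/243 = (-8 + 74)*(-1/473) + 110*(1/243) = 66*(-1/473) + 110/243 = -6/43 + 110/243 = 3272/10449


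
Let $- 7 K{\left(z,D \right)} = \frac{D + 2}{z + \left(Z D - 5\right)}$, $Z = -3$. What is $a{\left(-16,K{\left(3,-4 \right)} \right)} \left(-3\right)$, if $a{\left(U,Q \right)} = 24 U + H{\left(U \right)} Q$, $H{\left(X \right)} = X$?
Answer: $\frac{40368}{35} \approx 1153.4$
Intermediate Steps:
$K{\left(z,D \right)} = - \frac{2 + D}{7 \left(-5 + z - 3 D\right)}$ ($K{\left(z,D \right)} = - \frac{\left(D + 2\right) \frac{1}{z - \left(5 + 3 D\right)}}{7} = - \frac{\left(2 + D\right) \frac{1}{z - \left(5 + 3 D\right)}}{7} = - \frac{\left(2 + D\right) \frac{1}{-5 + z - 3 D}}{7} = - \frac{\frac{1}{-5 + z - 3 D} \left(2 + D\right)}{7} = - \frac{2 + D}{7 \left(-5 + z - 3 D\right)}$)
$a{\left(U,Q \right)} = 24 U + Q U$ ($a{\left(U,Q \right)} = 24 U + U Q = 24 U + Q U$)
$a{\left(-16,K{\left(3,-4 \right)} \right)} \left(-3\right) = - 16 \left(24 + \frac{-2 - -4}{7 \left(-5 + 3 - -12\right)}\right) \left(-3\right) = - 16 \left(24 + \frac{-2 + 4}{7 \left(-5 + 3 + 12\right)}\right) \left(-3\right) = - 16 \left(24 + \frac{1}{7} \cdot \frac{1}{10} \cdot 2\right) \left(-3\right) = - 16 \left(24 + \frac{1}{35}\right) \left(-3\right) = \left(-16\right) \frac{841}{35} \left(-3\right) = \left(- \frac{13456}{35}\right) \left(-3\right) = \frac{40368}{35}$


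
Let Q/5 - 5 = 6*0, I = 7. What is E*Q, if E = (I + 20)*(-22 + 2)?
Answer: -13500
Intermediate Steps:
Q = 25 (Q = 25 + 5*(6*0) = 25 + 5*0 = 25 + 0 = 25)
E = -540 (E = (7 + 20)*(-22 + 2) = 27*(-20) = -540)
E*Q = -540*25 = -13500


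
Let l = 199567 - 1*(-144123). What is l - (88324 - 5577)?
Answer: 260943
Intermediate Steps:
l = 343690 (l = 199567 + 144123 = 343690)
l - (88324 - 5577) = 343690 - (88324 - 5577) = 343690 - 1*82747 = 343690 - 82747 = 260943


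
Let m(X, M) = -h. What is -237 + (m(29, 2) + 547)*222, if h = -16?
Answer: 124749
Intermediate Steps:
m(X, M) = 16 (m(X, M) = -1*(-16) = 16)
-237 + (m(29, 2) + 547)*222 = -237 + (16 + 547)*222 = -237 + 563*222 = -237 + 124986 = 124749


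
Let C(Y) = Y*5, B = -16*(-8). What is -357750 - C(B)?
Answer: -358390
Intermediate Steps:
B = 128
C(Y) = 5*Y
-357750 - C(B) = -357750 - 5*128 = -357750 - 1*640 = -357750 - 640 = -358390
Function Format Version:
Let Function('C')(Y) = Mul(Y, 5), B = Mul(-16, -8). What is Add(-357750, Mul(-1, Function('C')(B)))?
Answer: -358390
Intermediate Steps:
B = 128
Function('C')(Y) = Mul(5, Y)
Add(-357750, Mul(-1, Function('C')(B))) = Add(-357750, Mul(-1, Mul(5, 128))) = Add(-357750, Mul(-1, 640)) = Add(-357750, -640) = -358390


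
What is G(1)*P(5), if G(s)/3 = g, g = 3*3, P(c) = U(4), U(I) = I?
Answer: 108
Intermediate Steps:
P(c) = 4
g = 9
G(s) = 27 (G(s) = 3*9 = 27)
G(1)*P(5) = 27*4 = 108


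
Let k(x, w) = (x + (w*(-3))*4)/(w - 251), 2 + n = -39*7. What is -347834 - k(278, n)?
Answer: -91478553/263 ≈ -3.4783e+5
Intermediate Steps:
n = -275 (n = -2 - 39*7 = -2 - 273 = -275)
k(x, w) = (x - 12*w)/(-251 + w) (k(x, w) = (x - 3*w*4)/(-251 + w) = (x - 12*w)/(-251 + w))
-347834 - k(278, n) = -347834 - (278 - 12*(-275))/(-251 - 275) = -347834 - (278 + 3300)/(-526) = -347834 - (-1)*3578/526 = -347834 - 1*(-1789/263) = -347834 + 1789/263 = -91478553/263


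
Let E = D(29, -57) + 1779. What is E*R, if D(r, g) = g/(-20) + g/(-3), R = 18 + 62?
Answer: 144068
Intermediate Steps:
R = 80
D(r, g) = -23*g/60 (D(r, g) = g*(-1/20) + g*(-⅓) = -g/20 - g/3 = -23*g/60)
E = 36017/20 (E = -23/60*(-57) + 1779 = 437/20 + 1779 = 36017/20 ≈ 1800.8)
E*R = (36017/20)*80 = 144068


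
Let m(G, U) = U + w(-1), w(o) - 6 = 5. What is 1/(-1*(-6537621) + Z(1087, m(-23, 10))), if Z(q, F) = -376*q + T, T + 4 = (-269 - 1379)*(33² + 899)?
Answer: 1/2852681 ≈ 3.5055e-7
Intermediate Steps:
w(o) = 11 (w(o) = 6 + 5 = 11)
T = -3276228 (T = -4 + (-269 - 1379)*(33² + 899) = -4 - 1648*(1089 + 899) = -4 - 1648*1988 = -4 - 3276224 = -3276228)
m(G, U) = 11 + U (m(G, U) = U + 11 = 11 + U)
Z(q, F) = -3276228 - 376*q (Z(q, F) = -376*q - 3276228 = -3276228 - 376*q)
1/(-1*(-6537621) + Z(1087, m(-23, 10))) = 1/(-1*(-6537621) + (-3276228 - 376*1087)) = 1/(6537621 + (-3276228 - 408712)) = 1/(6537621 - 3684940) = 1/2852681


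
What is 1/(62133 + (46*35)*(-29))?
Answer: 1/15443 ≈ 6.4754e-5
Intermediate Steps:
1/(62133 + (46*35)*(-29)) = 1/(62133 + 1610*(-29)) = 1/(62133 - 46690) = 1/15443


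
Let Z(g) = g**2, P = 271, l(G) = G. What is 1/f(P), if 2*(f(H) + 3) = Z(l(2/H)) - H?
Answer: -146882/20343153 ≈ -0.0072202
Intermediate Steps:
f(H) = -3 + 2/H**2 - H/2 (f(H) = -3 + ((2/H)**2 - H)/2 = -3 + (4/H**2 - H)/2 = -3 + (-H + 4/H**2)/2 = -3 + (2/H**2 - H/2) = -3 + 2/H**2 - H/2)
1/f(P) = 1/(-3 + 2/271**2 - 1/2*271) = 1/(-3 + 2*(1/73441) - 271/2) = 1/(-3 + 2/73441 - 271/2) = 1/(-20343153/146882) = -146882/20343153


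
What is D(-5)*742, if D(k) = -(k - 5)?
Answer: 7420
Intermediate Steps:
D(k) = 5 - k (D(k) = -(-5 + k) = 5 - k)
D(-5)*742 = (5 - 1*(-5))*742 = (5 + 5)*742 = 10*742 = 7420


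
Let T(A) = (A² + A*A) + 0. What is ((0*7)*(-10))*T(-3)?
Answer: 0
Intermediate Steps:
T(A) = 2*A² (T(A) = (A² + A²) + 0 = 2*A² + 0 = 2*A²)
((0*7)*(-10))*T(-3) = ((0*7)*(-10))*(2*(-3)²) = (0*(-10))*(2*9) = 0*18 = 0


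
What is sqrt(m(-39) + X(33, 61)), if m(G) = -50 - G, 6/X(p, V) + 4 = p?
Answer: I*sqrt(9077)/29 ≈ 3.2853*I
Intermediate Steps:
X(p, V) = 6/(-4 + p)
sqrt(m(-39) + X(33, 61)) = sqrt((-50 - 1*(-39)) + 6/(-4 + 33)) = sqrt((-50 + 39) + 6/29) = sqrt(-11 + 6*(1/29)) = sqrt(-11 + 6/29) = sqrt(-313/29) = I*sqrt(9077)/29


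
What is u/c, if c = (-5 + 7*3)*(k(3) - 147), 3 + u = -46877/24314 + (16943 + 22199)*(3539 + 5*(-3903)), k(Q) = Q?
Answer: 15204336761707/56019456 ≈ 2.7141e+5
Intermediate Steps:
u = -15204336761707/24314 (u = -3 + (-46877/24314 + (16943 + 22199)*(3539 + 5*(-3903))) = -3 + (-46877*1/24314 + 39142*(3539 - 19515)) = -3 + (-46877/24314 + 39142*(-15976)) = -3 + (-46877/24314 - 625332592) = -3 - 15204336688765/24314 = -15204336761707/24314 ≈ -6.2533e+8)
c = -2304 (c = (-5 + 7*3)*(3 - 147) = (-5 + 21)*(-144) = 16*(-144) = -2304)
u/c = -15204336761707/24314/(-2304) = -15204336761707/24314*(-1/2304) = 15204336761707/56019456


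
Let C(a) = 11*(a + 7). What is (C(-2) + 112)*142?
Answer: 23714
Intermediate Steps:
C(a) = 77 + 11*a (C(a) = 11*(7 + a) = 77 + 11*a)
(C(-2) + 112)*142 = ((77 + 11*(-2)) + 112)*142 = ((77 - 22) + 112)*142 = (55 + 112)*142 = 167*142 = 23714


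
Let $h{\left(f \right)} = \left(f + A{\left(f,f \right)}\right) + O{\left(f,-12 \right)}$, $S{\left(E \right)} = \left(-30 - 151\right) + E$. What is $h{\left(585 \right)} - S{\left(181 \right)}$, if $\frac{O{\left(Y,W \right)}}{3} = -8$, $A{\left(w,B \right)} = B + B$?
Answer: $1731$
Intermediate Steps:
$A{\left(w,B \right)} = 2 B$
$O{\left(Y,W \right)} = -24$ ($O{\left(Y,W \right)} = 3 \left(-8\right) = -24$)
$S{\left(E \right)} = -181 + E$
$h{\left(f \right)} = -24 + 3 f$ ($h{\left(f \right)} = \left(f + 2 f\right) - 24 = 3 f - 24 = -24 + 3 f$)
$h{\left(585 \right)} - S{\left(181 \right)} = \left(-24 + 3 \cdot 585\right) - \left(-181 + 181\right) = \left(-24 + 1755\right) - 0 = 1731 + 0 = 1731$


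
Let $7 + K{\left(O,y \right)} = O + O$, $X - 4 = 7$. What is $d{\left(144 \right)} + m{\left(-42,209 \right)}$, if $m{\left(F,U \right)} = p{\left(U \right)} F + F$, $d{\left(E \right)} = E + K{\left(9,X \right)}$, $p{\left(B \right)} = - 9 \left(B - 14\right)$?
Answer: $73823$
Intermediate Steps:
$X = 11$ ($X = 4 + 7 = 11$)
$K{\left(O,y \right)} = -7 + 2 O$ ($K{\left(O,y \right)} = -7 + \left(O + O\right) = -7 + 2 O$)
$p{\left(B \right)} = 126 - 9 B$ ($p{\left(B \right)} = - 9 \left(-14 + B\right) = 126 - 9 B$)
$d{\left(E \right)} = 11 + E$ ($d{\left(E \right)} = E + \left(-7 + 2 \cdot 9\right) = E + \left(-7 + 18\right) = E + 11 = 11 + E$)
$m{\left(F,U \right)} = F + F \left(126 - 9 U\right)$ ($m{\left(F,U \right)} = \left(126 - 9 U\right) F + F = F \left(126 - 9 U\right) + F = F + F \left(126 - 9 U\right)$)
$d{\left(144 \right)} + m{\left(-42,209 \right)} = \left(11 + 144\right) - 42 \left(127 - 1881\right) = 155 - 42 \left(127 - 1881\right) = 155 - -73668 = 155 + 73668 = 73823$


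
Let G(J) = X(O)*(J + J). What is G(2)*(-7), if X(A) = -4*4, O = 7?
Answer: 448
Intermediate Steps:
X(A) = -16
G(J) = -32*J (G(J) = -16*(J + J) = -32*J)
G(2)*(-7) = -32*2*(-7) = -64*(-7) = 448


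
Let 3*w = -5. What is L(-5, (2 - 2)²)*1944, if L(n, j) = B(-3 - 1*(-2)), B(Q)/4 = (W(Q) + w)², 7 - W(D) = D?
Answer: 311904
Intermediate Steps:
W(D) = 7 - D
w = -5/3 (w = (⅓)*(-5) = -5/3 ≈ -1.6667)
B(Q) = 4*(16/3 - Q)² (B(Q) = 4*((7 - Q) - 5/3)² = 4*(16/3 - Q)²)
L(n, j) = 1444/9 (L(n, j) = 4*(-16 + 3*(-3 - 1*(-2)))²/9 = 4*(-16 + 3*(-3 + 2))²/9 = 4*(-16 + 3*(-1))²/9 = 4*(-16 - 3)²/9 = (4/9)*(-19)² = (4/9)*361 = 1444/9)
L(-5, (2 - 2)²)*1944 = (1444/9)*1944 = 311904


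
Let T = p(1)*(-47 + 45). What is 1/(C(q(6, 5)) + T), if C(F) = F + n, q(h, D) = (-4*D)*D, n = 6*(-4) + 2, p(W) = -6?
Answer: -1/110 ≈ -0.0090909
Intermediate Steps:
n = -22 (n = -24 + 2 = -22)
q(h, D) = -4*D²
C(F) = -22 + F (C(F) = F - 22 = -22 + F)
T = 12 (T = -6*(-47 + 45) = -6*(-2) = 12)
1/(C(q(6, 5)) + T) = 1/((-22 - 4*5²) + 12) = 1/((-22 - 4*25) + 12) = 1/((-22 - 100) + 12) = 1/(-122 + 12) = 1/(-110) = -1/110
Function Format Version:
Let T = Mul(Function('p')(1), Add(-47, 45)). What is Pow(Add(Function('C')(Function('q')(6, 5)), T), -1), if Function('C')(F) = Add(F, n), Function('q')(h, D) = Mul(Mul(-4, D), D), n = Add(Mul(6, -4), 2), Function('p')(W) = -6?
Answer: Rational(-1, 110) ≈ -0.0090909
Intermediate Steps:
n = -22 (n = Add(-24, 2) = -22)
Function('q')(h, D) = Mul(-4, Pow(D, 2))
Function('C')(F) = Add(-22, F) (Function('C')(F) = Add(F, -22) = Add(-22, F))
T = 12 (T = Mul(-6, Add(-47, 45)) = Mul(-6, -2) = 12)
Pow(Add(Function('C')(Function('q')(6, 5)), T), -1) = Pow(Add(Add(-22, Mul(-4, Pow(5, 2))), 12), -1) = Pow(Add(Add(-22, Mul(-4, 25)), 12), -1) = Pow(Add(Add(-22, -100), 12), -1) = Pow(Add(-122, 12), -1) = Pow(-110, -1) = Rational(-1, 110)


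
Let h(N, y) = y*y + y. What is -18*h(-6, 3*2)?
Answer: -756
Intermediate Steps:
h(N, y) = y + y² (h(N, y) = y² + y = y + y²)
-18*h(-6, 3*2) = -18*3*2*(1 + 3*2) = -108*(1 + 6) = -108*7 = -18*42 = -756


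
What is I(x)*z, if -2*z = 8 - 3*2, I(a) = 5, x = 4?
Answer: -5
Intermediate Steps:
z = -1 (z = -(8 - 3*2)/2 = -(8 - 6)/2 = -½*2 = -1)
I(x)*z = 5*(-1) = -5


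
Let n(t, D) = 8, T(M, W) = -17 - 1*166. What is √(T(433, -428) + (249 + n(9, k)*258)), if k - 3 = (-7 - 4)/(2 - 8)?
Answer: √2130 ≈ 46.152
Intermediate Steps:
k = 29/6 (k = 3 + (-7 - 4)/(2 - 8) = 3 - 11/(-6) = 3 - 11*(-⅙) = 3 + 11/6 = 29/6 ≈ 4.8333)
T(M, W) = -183 (T(M, W) = -17 - 166 = -183)
√(T(433, -428) + (249 + n(9, k)*258)) = √(-183 + (249 + 8*258)) = √(-183 + (249 + 2064)) = √(-183 + 2313) = √2130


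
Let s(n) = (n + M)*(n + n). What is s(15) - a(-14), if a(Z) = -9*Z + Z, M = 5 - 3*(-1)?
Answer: 578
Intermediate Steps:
M = 8 (M = 5 + 3 = 8)
s(n) = 2*n*(8 + n) (s(n) = (n + 8)*(n + n) = (8 + n)*(2*n) = 2*n*(8 + n))
a(Z) = -8*Z
s(15) - a(-14) = 2*15*(8 + 15) - (-8)*(-14) = 2*15*23 - 1*112 = 690 - 112 = 578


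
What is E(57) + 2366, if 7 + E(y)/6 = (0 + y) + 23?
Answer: 2804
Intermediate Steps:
E(y) = 96 + 6*y (E(y) = -42 + 6*((0 + y) + 23) = -42 + 6*(y + 23) = -42 + 6*(23 + y) = -42 + (138 + 6*y) = 96 + 6*y)
E(57) + 2366 = (96 + 6*57) + 2366 = (96 + 342) + 2366 = 438 + 2366 = 2804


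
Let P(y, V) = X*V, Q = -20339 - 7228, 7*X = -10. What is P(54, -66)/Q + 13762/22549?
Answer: 880252346/1450419327 ≈ 0.60690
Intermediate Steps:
X = -10/7 (X = (1/7)*(-10) = -10/7 ≈ -1.4286)
Q = -27567
P(y, V) = -10*V/7
P(54, -66)/Q + 13762/22549 = -10/7*(-66)/(-27567) + 13762/22549 = (660/7)*(-1/27567) + 13762*(1/22549) = -220/64323 + 13762/22549 = 880252346/1450419327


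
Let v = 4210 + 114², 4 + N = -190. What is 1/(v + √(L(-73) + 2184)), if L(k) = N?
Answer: 8603/148022223 - √1990/296044446 ≈ 5.7969e-5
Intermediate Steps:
N = -194 (N = -4 - 190 = -194)
L(k) = -194
v = 17206 (v = 4210 + 12996 = 17206)
1/(v + √(L(-73) + 2184)) = 1/(17206 + √(-194 + 2184)) = 1/(17206 + √1990)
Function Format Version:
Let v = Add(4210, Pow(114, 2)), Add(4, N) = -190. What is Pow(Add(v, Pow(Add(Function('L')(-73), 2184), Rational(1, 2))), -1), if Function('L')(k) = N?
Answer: Add(Rational(8603, 148022223), Mul(Rational(-1, 296044446), Pow(1990, Rational(1, 2)))) ≈ 5.7969e-5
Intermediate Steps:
N = -194 (N = Add(-4, -190) = -194)
Function('L')(k) = -194
v = 17206 (v = Add(4210, 12996) = 17206)
Pow(Add(v, Pow(Add(Function('L')(-73), 2184), Rational(1, 2))), -1) = Pow(Add(17206, Pow(Add(-194, 2184), Rational(1, 2))), -1) = Pow(Add(17206, Pow(1990, Rational(1, 2))), -1)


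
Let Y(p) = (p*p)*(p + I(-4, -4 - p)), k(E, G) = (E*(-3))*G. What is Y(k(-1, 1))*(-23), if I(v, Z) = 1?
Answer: -828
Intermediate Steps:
k(E, G) = -3*E*G (k(E, G) = (-3*E)*G = -3*E*G)
Y(p) = p²*(1 + p) (Y(p) = (p*p)*(p + 1) = p²*(1 + p))
Y(k(-1, 1))*(-23) = ((-3*(-1)*1)²*(1 - 3*(-1)*1))*(-23) = (3²*(1 + 3))*(-23) = (9*4)*(-23) = 36*(-23) = -828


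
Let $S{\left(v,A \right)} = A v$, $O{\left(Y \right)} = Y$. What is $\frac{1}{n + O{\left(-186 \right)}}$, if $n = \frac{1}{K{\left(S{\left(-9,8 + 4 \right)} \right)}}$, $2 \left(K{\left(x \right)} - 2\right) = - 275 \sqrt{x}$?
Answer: $- \frac{379789492}{70640845141} - \frac{825 i \sqrt{3}}{70640845141} \approx -0.0053763 - 2.0228 \cdot 10^{-8} i$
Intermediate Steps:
$K{\left(x \right)} = 2 - \frac{275 \sqrt{x}}{2}$ ($K{\left(x \right)} = 2 + \frac{\left(-275\right) \sqrt{x}}{2} = 2 - \frac{275 \sqrt{x}}{2}$)
$n = \frac{1}{2 - 825 i \sqrt{3}}$ ($n = \frac{1}{2 - \frac{275 \sqrt{\left(8 + 4\right) \left(-9\right)}}{2}} = \frac{1}{2 - \frac{275 \sqrt{12 \left(-9\right)}}{2}} = \frac{1}{2 - \frac{275 \sqrt{-108}}{2}} = \frac{1}{2 - \frac{275 \cdot 6 i \sqrt{3}}{2}} = \frac{1}{2 - 825 i \sqrt{3}} \approx 9.795 \cdot 10^{-7} + 0.00069982 i$)
$\frac{1}{n + O{\left(-186 \right)}} = \frac{1}{\left(\frac{2}{2041879} + \frac{825 i \sqrt{3}}{2041879}\right) - 186} = \frac{1}{- \frac{379789492}{2041879} + \frac{825 i \sqrt{3}}{2041879}}$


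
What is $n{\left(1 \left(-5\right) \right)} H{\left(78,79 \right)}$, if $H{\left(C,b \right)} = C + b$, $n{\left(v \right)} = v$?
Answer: $-785$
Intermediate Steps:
$n{\left(1 \left(-5\right) \right)} H{\left(78,79 \right)} = 1 \left(-5\right) \left(78 + 79\right) = \left(-5\right) 157 = -785$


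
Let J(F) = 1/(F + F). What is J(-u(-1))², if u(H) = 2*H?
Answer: 1/16 ≈ 0.062500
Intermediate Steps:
J(F) = 1/(2*F)
J(-u(-1))² = (1/(2*((-2*(-1)))))² = (1/(2*((-1*(-2)))))² = ((½)/2)² = ((½)*(½))² = (¼)² = 1/16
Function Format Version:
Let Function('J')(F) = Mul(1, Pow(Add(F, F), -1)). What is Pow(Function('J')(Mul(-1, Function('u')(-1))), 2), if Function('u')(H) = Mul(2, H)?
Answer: Rational(1, 16) ≈ 0.062500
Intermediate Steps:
Function('J')(F) = Mul(Rational(1, 2), Pow(F, -1)) (Function('J')(F) = Mul(1, Pow(Mul(2, F), -1)) = Mul(1, Mul(Rational(1, 2), Pow(F, -1))) = Mul(Rational(1, 2), Pow(F, -1)))
Pow(Function('J')(Mul(-1, Function('u')(-1))), 2) = Pow(Mul(Rational(1, 2), Pow(Mul(-1, Mul(2, -1)), -1)), 2) = Pow(Mul(Rational(1, 2), Pow(Mul(-1, -2), -1)), 2) = Pow(Mul(Rational(1, 2), Pow(2, -1)), 2) = Pow(Mul(Rational(1, 2), Rational(1, 2)), 2) = Pow(Rational(1, 4), 2) = Rational(1, 16)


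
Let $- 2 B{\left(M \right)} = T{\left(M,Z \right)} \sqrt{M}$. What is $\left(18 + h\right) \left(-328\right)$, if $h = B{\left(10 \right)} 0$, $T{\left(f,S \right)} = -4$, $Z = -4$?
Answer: $-5904$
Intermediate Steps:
$B{\left(M \right)} = 2 \sqrt{M}$ ($B{\left(M \right)} = - \frac{\left(-4\right) \sqrt{M}}{2} = 2 \sqrt{M}$)
$h = 0$ ($h = 2 \sqrt{10} \cdot 0 = 0$)
$\left(18 + h\right) \left(-328\right) = \left(18 + 0\right) \left(-328\right) = 18 \left(-328\right) = -5904$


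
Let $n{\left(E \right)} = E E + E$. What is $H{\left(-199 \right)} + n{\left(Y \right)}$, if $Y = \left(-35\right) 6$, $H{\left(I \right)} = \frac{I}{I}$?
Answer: $43891$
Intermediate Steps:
$H{\left(I \right)} = 1$
$Y = -210$
$n{\left(E \right)} = E + E^{2}$ ($n{\left(E \right)} = E^{2} + E = E + E^{2}$)
$H{\left(-199 \right)} + n{\left(Y \right)} = 1 - 210 \left(1 - 210\right) = 1 - -43890 = 1 + 43890 = 43891$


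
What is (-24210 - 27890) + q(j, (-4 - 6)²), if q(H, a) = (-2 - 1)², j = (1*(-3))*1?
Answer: -52091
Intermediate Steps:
j = -3 (j = -3*1 = -3)
q(H, a) = 9 (q(H, a) = (-3)² = 9)
(-24210 - 27890) + q(j, (-4 - 6)²) = (-24210 - 27890) + 9 = -52100 + 9 = -52091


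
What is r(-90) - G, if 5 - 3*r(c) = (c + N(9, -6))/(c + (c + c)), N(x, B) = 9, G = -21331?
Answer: 639977/30 ≈ 21333.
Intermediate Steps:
r(c) = 5/3 - (9 + c)/(9*c) (r(c) = 5/3 - (c + 9)/(3*(c + (c + c))) = 5/3 - (9 + c)/(3*(c + 2*c)) = 5/3 - (9 + c)/(3*(3*c)) = 5/3 - (9 + c)*1/(3*c)/3 = 5/3 - (9 + c)/(9*c))
r(-90) - G = (14/9 - 1/(-90)) - 1*(-21331) = (14/9 - 1*(-1/90)) + 21331 = (14/9 + 1/90) + 21331 = 47/30 + 21331 = 639977/30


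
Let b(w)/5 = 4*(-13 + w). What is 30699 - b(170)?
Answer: 27559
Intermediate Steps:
b(w) = -260 + 20*w (b(w) = 5*(4*(-13 + w)) = 5*(-52 + 4*w) = -260 + 20*w)
30699 - b(170) = 30699 - (-260 + 20*170) = 30699 - (-260 + 3400) = 30699 - 1*3140 = 30699 - 3140 = 27559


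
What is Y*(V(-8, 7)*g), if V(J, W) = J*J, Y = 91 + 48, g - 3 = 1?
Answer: 35584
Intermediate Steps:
g = 4 (g = 3 + 1 = 4)
Y = 139
V(J, W) = J**2
Y*(V(-8, 7)*g) = 139*((-8)**2*4) = 139*(64*4) = 139*256 = 35584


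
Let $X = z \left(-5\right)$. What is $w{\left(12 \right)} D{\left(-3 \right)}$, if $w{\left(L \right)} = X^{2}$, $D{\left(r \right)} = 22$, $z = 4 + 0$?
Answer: $8800$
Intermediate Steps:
$z = 4$
$X = -20$ ($X = 4 \left(-5\right) = -20$)
$w{\left(L \right)} = 400$ ($w{\left(L \right)} = \left(-20\right)^{2} = 400$)
$w{\left(12 \right)} D{\left(-3 \right)} = 400 \cdot 22 = 8800$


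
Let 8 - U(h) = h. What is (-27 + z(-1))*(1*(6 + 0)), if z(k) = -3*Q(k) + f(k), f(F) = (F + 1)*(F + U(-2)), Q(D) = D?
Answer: -144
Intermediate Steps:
U(h) = 8 - h
f(F) = (1 + F)*(10 + F) (f(F) = (F + 1)*(F + (8 - 1*(-2))) = (1 + F)*(F + (8 + 2)) = (1 + F)*(F + 10) = (1 + F)*(10 + F))
z(k) = 10 + k**2 + 8*k (z(k) = -3*k + (10 + k**2 + 11*k) = 10 + k**2 + 8*k)
(-27 + z(-1))*(1*(6 + 0)) = (-27 + (10 + (-1)**2 + 8*(-1)))*(1*(6 + 0)) = (-27 + (10 + 1 - 8))*(1*6) = (-27 + 3)*6 = -24*6 = -144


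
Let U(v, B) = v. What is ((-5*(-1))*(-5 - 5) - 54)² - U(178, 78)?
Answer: 10638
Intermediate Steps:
((-5*(-1))*(-5 - 5) - 54)² - U(178, 78) = ((-5*(-1))*(-5 - 5) - 54)² - 1*178 = (5*(-10) - 54)² - 178 = (-50 - 54)² - 178 = (-104)² - 178 = 10816 - 178 = 10638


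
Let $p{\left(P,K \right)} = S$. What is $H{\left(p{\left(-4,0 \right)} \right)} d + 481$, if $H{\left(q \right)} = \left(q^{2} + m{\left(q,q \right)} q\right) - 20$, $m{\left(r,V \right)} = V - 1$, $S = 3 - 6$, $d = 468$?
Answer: $949$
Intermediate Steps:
$S = -3$ ($S = 3 - 6 = -3$)
$m{\left(r,V \right)} = -1 + V$
$p{\left(P,K \right)} = -3$
$H{\left(q \right)} = -20 + q^{2} + q \left(-1 + q\right)$ ($H{\left(q \right)} = \left(q^{2} + \left(-1 + q\right) q\right) - 20 = \left(q^{2} + q \left(-1 + q\right)\right) - 20 = -20 + q^{2} + q \left(-1 + q\right)$)
$H{\left(p{\left(-4,0 \right)} \right)} d + 481 = \left(-20 - -3 + 2 \left(-3\right)^{2}\right) 468 + 481 = \left(-20 + 3 + 2 \cdot 9\right) 468 + 481 = \left(-20 + 3 + 18\right) 468 + 481 = 1 \cdot 468 + 481 = 468 + 481 = 949$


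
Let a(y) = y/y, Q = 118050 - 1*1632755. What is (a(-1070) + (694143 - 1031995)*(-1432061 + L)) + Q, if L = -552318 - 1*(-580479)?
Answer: 474308908096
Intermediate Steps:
Q = -1514705 (Q = 118050 - 1632755 = -1514705)
L = 28161 (L = -552318 + 580479 = 28161)
a(y) = 1
(a(-1070) + (694143 - 1031995)*(-1432061 + L)) + Q = (1 + (694143 - 1031995)*(-1432061 + 28161)) - 1514705 = (1 - 337852*(-1403900)) - 1514705 = (1 + 474310422800) - 1514705 = 474310422801 - 1514705 = 474308908096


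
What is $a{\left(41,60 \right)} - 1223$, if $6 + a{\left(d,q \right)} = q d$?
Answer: $1231$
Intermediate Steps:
$a{\left(d,q \right)} = -6 + d q$ ($a{\left(d,q \right)} = -6 + q d = -6 + d q$)
$a{\left(41,60 \right)} - 1223 = \left(-6 + 41 \cdot 60\right) - 1223 = \left(-6 + 2460\right) - 1223 = 2454 - 1223 = 1231$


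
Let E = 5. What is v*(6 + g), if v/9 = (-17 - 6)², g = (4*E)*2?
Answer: 219006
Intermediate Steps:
g = 40 (g = (4*5)*2 = 20*2 = 40)
v = 4761 (v = 9*(-17 - 6)² = 9*(-23)² = 9*529 = 4761)
v*(6 + g) = 4761*(6 + 40) = 4761*46 = 219006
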